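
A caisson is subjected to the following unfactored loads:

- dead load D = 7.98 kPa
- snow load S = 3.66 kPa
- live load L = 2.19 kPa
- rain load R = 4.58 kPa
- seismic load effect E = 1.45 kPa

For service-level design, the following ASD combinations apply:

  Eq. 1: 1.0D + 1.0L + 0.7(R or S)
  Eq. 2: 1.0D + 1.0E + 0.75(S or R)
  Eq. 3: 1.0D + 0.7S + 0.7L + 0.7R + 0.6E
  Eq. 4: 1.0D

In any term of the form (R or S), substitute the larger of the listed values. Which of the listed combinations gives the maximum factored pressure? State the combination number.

(R or S) → R = 4.58 kPa; (S or R) → R = 4.58 kPa.
Eq. 1: 1.0(7.98) + 1.0(2.19) + 0.7(4.58) = 7.98 + 2.19 + 3.21 = 13.38
Eq. 2: 1.0(7.98) + 1.0(1.45) + 0.75(4.58) = 7.98 + 1.45 + 3.44 = 12.87
Eq. 3: 1.0(7.98) + 0.7(3.66) + 0.7(2.19) + 0.7(4.58) + 0.6(1.45) = 7.98 + 2.56 + 1.53 + 3.21 + 0.87 = 16.15
Eq. 4: 1.0(7.98) = 7.98
The largest value is 16.15 kPa from combination 3.

Combination 3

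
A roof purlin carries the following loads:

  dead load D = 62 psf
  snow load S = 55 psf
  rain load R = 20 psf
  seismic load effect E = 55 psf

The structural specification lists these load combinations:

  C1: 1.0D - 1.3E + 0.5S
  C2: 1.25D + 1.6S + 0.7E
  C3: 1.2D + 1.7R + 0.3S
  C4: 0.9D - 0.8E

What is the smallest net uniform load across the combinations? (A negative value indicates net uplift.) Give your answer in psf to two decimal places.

C1: 1.0(62) - 1.3(55) + 0.5(55) = 62.00 - 71.50 + 27.50 = 18.00
C2: 1.25(62) + 1.6(55) + 0.7(55) = 77.50 + 88.00 + 38.50 = 204.00
C3: 1.2(62) + 1.7(20) + 0.3(55) = 74.40 + 34.00 + 16.50 = 124.90
C4: 0.9(62) - 0.8(55) = 55.80 - 44.00 = 11.80
Combination 4 gives the minimum: 11.80 psf.

11.80 psf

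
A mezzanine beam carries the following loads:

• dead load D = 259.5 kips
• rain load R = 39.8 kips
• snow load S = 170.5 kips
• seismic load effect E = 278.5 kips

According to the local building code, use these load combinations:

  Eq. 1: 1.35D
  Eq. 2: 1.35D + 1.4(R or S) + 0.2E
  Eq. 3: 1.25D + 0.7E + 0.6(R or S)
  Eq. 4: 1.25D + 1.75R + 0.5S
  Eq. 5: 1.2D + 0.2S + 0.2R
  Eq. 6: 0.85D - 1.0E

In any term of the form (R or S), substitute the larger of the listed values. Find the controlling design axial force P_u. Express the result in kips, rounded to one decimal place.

(R or S) → S = 170.5 kips.
Eq. 1: 1.35(259.5) = 350.3
Eq. 2: 1.35(259.5) + 1.4(170.5) + 0.2(278.5) = 350.3 + 238.7 + 55.7 = 644.7
Eq. 3: 1.25(259.5) + 0.7(278.5) + 0.6(170.5) = 621.6
Eq. 4: 1.25(259.5) + 1.75(39.8) + 0.5(170.5) = 479.3
Eq. 5: 1.2(259.5) + 0.2(170.5) + 0.2(39.8) = 311.4 + 34.1 + 8.0 = 353.5
Eq. 6: 0.85(259.5) - 1.0(278.5) = 220.6 - 278.5 = -57.9
Combination 2 governs: P_u = 644.7 kips.

644.7 kips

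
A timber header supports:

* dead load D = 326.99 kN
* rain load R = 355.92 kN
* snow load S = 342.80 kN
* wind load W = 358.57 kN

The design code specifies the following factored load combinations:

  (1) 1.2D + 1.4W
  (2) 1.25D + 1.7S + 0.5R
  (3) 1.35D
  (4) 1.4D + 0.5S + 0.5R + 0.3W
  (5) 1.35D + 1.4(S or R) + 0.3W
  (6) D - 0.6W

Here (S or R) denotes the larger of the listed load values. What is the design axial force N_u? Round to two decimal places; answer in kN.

(S or R) → R = 355.92 kN.
(1) 1.2(326.99) + 1.4(358.57) = 392.39 + 502.00 = 894.39
(2) 1.25(326.99) + 1.7(342.80) + 0.5(355.92) = 408.74 + 582.76 + 177.96 = 1169.46
(3) 1.35(326.99) = 441.44
(4) 1.4(326.99) + 0.5(342.80) + 0.5(355.92) + 0.3(358.57) = 457.79 + 171.40 + 177.96 + 107.57 = 914.72
(5) 1.35(326.99) + 1.4(355.92) + 0.3(358.57) = 441.44 + 498.29 + 107.57 = 1047.30
(6) 1.0(326.99) - 0.6(358.57) = 326.99 - 215.14 = 111.85
Maximum is from combination 2.

1169.46 kN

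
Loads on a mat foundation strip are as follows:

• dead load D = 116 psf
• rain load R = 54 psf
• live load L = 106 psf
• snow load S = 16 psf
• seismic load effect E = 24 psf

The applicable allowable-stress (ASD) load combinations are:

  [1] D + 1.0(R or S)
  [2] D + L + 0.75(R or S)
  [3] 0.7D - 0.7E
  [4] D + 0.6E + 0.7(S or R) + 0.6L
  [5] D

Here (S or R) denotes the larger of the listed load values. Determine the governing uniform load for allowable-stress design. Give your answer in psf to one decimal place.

(R or S) → R = 54 psf; (S or R) → R = 54 psf.
[1] 1.0(116) + 1.0(54) = 170.0
[2] 1.0(116) + 1.0(106) + 0.75(54) = 262.5
[3] 0.7(116) - 0.7(24) = 64.4
[4] 1.0(116) + 0.6(24) + 0.7(54) + 0.6(106) = 231.8
[5] 1.0(116) = 116.0
Combination 2 governs: q = 262.5 psf.

262.5 psf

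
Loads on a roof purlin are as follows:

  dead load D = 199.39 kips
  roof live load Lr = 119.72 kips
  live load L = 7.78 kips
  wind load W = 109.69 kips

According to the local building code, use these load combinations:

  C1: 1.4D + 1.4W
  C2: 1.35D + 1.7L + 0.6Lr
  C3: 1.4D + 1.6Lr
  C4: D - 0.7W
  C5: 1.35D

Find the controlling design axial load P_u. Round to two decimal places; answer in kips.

470.70 kips

C1: 1.4(199.39) + 1.4(109.69) = 432.71
C2: 1.35(199.39) + 1.7(7.78) + 0.6(119.72) = 354.23
C3: 1.4(199.39) + 1.6(119.72) = 470.70
C4: 1.0(199.39) - 0.7(109.69) = 122.61
C5: 1.35(199.39) = 269.18
Combination 3 governs: P_u = 470.70 kips.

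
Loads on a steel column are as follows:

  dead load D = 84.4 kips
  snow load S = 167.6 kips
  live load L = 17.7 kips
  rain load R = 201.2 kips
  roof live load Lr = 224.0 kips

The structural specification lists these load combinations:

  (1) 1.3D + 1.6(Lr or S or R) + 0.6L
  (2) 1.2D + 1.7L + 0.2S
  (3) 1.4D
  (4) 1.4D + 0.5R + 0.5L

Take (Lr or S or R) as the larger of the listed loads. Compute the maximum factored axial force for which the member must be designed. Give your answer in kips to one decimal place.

(Lr or S or R) → Lr = 224.0 kips.
(1) 1.3(84.4) + 1.6(224.0) + 0.6(17.7) = 109.7 + 358.4 + 10.6 = 478.7
(2) 1.2(84.4) + 1.7(17.7) + 0.2(167.6) = 101.3 + 30.1 + 33.5 = 164.9
(3) 1.4(84.4) = 118.2
(4) 1.4(84.4) + 0.5(201.2) + 0.5(17.7) = 227.6
Maximum is from combination 1.

478.7 kips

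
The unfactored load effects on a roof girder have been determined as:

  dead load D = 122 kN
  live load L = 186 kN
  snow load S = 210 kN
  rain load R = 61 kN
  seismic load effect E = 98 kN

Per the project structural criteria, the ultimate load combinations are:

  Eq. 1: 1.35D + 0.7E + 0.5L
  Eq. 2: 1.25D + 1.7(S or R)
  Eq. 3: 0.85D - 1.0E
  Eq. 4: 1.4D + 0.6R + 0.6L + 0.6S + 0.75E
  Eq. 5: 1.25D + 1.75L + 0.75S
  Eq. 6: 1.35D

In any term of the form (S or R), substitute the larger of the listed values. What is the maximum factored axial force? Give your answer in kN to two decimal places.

635.50 kN

(S or R) → S = 210 kN.
Eq. 1: 1.35(122) + 0.7(98) + 0.5(186) = 164.70 + 68.60 + 93.00 = 326.30
Eq. 2: 1.25(122) + 1.7(210) = 152.50 + 357.00 = 509.50
Eq. 3: 0.85(122) - 1.0(98) = 103.70 - 98.00 = 5.70
Eq. 4: 1.4(122) + 0.6(61) + 0.6(186) + 0.6(210) + 0.75(98) = 170.80 + 36.60 + 111.60 + 126.00 + 73.50 = 518.50
Eq. 5: 1.25(122) + 1.75(186) + 0.75(210) = 152.50 + 325.50 + 157.50 = 635.50
Eq. 6: 1.35(122) = 164.70
The controlling combination is 5, giving 635.50 kN.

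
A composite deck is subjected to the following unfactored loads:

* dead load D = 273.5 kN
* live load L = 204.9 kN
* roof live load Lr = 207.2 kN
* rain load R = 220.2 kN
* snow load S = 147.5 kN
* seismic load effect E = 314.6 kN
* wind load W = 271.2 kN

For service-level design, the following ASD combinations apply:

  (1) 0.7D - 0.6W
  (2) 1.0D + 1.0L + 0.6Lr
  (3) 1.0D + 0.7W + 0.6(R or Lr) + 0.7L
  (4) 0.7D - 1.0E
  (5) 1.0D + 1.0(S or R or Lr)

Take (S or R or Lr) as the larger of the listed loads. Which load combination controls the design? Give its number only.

Combination 3

(R or Lr) → R = 220.2 kN; (S or R or Lr) → R = 220.2 kN.
(1) 0.7(273.5) - 0.6(271.2) = 28.7
(2) 1.0(273.5) + 1.0(204.9) + 0.6(207.2) = 273.5 + 204.9 + 124.3 = 602.7
(3) 1.0(273.5) + 0.7(271.2) + 0.6(220.2) + 0.7(204.9) = 738.9
(4) 0.7(273.5) - 1.0(314.6) = -123.2
(5) 1.0(273.5) + 1.0(220.2) = 273.5 + 220.2 = 493.7
The largest value is 738.9 kN from combination 3.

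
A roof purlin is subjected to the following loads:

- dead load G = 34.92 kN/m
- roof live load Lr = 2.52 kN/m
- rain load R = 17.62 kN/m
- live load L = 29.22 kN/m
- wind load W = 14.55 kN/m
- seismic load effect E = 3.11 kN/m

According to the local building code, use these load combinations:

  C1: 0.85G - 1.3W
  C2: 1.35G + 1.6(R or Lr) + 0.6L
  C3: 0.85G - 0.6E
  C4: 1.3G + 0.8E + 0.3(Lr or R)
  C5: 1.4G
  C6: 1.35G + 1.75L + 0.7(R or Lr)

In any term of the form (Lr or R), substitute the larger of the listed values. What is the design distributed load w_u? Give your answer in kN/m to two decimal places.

110.61 kN/m

(R or Lr) → R = 17.62 kN/m; (Lr or R) → R = 17.62 kN/m.
C1: 0.85(34.92) - 1.3(14.55) = 10.77
C2: 1.35(34.92) + 1.6(17.62) + 0.6(29.22) = 92.87
C3: 0.85(34.92) - 0.6(3.11) = 27.82
C4: 1.3(34.92) + 0.8(3.11) + 0.3(17.62) = 53.17
C5: 1.4(34.92) = 48.89
C6: 1.35(34.92) + 1.75(29.22) + 0.7(17.62) = 110.61
Maximum is from combination 6.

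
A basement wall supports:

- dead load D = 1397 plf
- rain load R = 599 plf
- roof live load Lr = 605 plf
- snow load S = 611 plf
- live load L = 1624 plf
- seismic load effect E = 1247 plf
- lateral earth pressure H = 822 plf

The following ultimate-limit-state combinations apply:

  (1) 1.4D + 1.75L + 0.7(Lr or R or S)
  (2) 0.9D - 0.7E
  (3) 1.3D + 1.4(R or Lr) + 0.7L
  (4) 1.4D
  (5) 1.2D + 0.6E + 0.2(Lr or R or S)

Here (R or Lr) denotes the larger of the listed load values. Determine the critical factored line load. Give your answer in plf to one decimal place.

(Lr or R or S) → S = 611 plf; (R or Lr) → Lr = 605 plf.
(1) 1.4(1397) + 1.75(1624) + 0.7(611) = 5225.5
(2) 0.9(1397) - 0.7(1247) = 384.4
(3) 1.3(1397) + 1.4(605) + 0.7(1624) = 3799.9
(4) 1.4(1397) = 1955.8
(5) 1.2(1397) + 0.6(1247) + 0.2(611) = 2546.8
Combination 1 governs: w_u = 5225.5 plf.

5225.5 plf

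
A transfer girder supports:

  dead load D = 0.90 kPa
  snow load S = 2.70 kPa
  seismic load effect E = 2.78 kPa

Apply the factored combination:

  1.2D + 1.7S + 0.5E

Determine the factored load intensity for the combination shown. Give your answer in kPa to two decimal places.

1.2(0.90) + 1.7(2.70) + 0.5(2.78) = 1.08 + 4.59 + 1.39 = 7.06
q_u = 7.06 kPa.

7.06 kPa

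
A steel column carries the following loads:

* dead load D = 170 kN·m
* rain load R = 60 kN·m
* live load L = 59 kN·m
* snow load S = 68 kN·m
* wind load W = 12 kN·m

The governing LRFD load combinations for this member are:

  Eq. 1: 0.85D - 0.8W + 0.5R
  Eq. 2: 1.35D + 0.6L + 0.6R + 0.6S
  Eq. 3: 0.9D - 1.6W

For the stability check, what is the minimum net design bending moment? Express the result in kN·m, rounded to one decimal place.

133.8 kN·m

Eq. 1: 0.85(170) - 0.8(12) + 0.5(60) = 144.5 - 9.6 + 30.0 = 164.9
Eq. 2: 1.35(170) + 0.6(59) + 0.6(60) + 0.6(68) = 229.5 + 35.4 + 36.0 + 40.8 = 341.7
Eq. 3: 0.9(170) - 1.6(12) = 153.0 - 19.2 = 133.8
Combination 3 gives the minimum: 133.8 kN·m.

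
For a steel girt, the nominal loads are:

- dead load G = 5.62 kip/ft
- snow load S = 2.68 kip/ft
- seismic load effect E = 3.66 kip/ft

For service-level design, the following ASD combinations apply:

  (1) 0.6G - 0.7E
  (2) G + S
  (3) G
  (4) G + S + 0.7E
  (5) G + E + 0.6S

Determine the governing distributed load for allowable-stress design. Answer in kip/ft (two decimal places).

(1) 0.6(5.62) - 0.7(3.66) = 3.37 - 2.56 = 0.81
(2) 1.0(5.62) + 1.0(2.68) = 5.62 + 2.68 = 8.30
(3) 1.0(5.62) = 5.62
(4) 1.0(5.62) + 1.0(2.68) + 0.7(3.66) = 5.62 + 2.68 + 2.56 = 10.86
(5) 1.0(5.62) + 1.0(3.66) + 0.6(2.68) = 5.62 + 3.66 + 1.61 = 10.89
Combination 5 governs: w = 10.89 kip/ft.

10.89 kip/ft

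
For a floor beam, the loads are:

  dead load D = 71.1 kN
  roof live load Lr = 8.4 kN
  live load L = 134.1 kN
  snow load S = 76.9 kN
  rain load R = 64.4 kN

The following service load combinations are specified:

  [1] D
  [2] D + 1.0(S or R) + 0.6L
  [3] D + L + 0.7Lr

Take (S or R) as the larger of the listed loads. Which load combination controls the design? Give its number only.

Combination 2

(S or R) → S = 76.9 kN.
[1] 1.0(71.1) = 71.1
[2] 1.0(71.1) + 1.0(76.9) + 0.6(134.1) = 71.1 + 76.9 + 80.5 = 228.5
[3] 1.0(71.1) + 1.0(134.1) + 0.7(8.4) = 71.1 + 134.1 + 5.9 = 211.1
The largest value is 228.5 kN from combination 2.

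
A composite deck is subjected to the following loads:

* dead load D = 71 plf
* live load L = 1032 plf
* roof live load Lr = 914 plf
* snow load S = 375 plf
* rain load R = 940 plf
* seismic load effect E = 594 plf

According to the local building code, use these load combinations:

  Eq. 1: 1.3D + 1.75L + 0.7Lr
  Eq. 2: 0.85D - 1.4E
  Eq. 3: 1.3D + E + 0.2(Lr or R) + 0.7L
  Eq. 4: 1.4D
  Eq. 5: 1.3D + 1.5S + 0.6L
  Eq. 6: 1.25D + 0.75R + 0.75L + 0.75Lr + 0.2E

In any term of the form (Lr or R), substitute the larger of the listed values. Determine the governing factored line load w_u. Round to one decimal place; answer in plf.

(Lr or R) → R = 940 plf.
Eq. 1: 1.3(71) + 1.75(1032) + 0.7(914) = 92.3 + 1806.0 + 639.8 = 2538.1
Eq. 2: 0.85(71) - 1.4(594) = -771.3
Eq. 3: 1.3(71) + 1.0(594) + 0.2(940) + 0.7(1032) = 92.3 + 594.0 + 188.0 + 722.4 = 1596.7
Eq. 4: 1.4(71) = 99.4
Eq. 5: 1.3(71) + 1.5(375) + 0.6(1032) = 92.3 + 562.5 + 619.2 = 1274.0
Eq. 6: 1.25(71) + 0.75(940) + 0.75(1032) + 0.75(914) + 0.2(594) = 88.8 + 705.0 + 774.0 + 685.5 + 118.8 = 2372.1
The controlling combination is 1, giving 2538.1 plf.

2538.1 plf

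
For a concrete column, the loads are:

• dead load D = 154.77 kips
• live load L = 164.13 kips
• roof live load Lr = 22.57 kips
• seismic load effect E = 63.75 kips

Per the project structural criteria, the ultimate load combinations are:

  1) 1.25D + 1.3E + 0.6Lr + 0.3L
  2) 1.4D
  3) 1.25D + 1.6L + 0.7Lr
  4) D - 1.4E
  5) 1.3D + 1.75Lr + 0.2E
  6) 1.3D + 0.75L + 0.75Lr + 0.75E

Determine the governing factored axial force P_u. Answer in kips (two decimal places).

1) 1.25(154.77) + 1.3(63.75) + 0.6(22.57) + 0.3(164.13) = 193.46 + 82.88 + 13.54 + 49.24 = 339.12
2) 1.4(154.77) = 216.68
3) 1.25(154.77) + 1.6(164.13) + 0.7(22.57) = 193.46 + 262.61 + 15.80 = 471.87
4) 1.0(154.77) - 1.4(63.75) = 154.77 - 89.25 = 65.52
5) 1.3(154.77) + 1.75(22.57) + 0.2(63.75) = 201.20 + 39.50 + 12.75 = 253.45
6) 1.3(154.77) + 0.75(164.13) + 0.75(22.57) + 0.75(63.75) = 201.20 + 123.10 + 16.93 + 47.81 = 389.04
Combination 3 governs: P_u = 471.87 kips.

471.87 kips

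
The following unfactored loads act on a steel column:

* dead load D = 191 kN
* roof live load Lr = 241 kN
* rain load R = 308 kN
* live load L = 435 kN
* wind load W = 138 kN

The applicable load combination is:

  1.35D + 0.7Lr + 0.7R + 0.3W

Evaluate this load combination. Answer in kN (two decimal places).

1.35(191) + 0.7(241) + 0.7(308) + 0.3(138) = 257.85 + 168.70 + 215.60 + 41.40 = 683.55
N_u = 683.55 kN.

683.55 kN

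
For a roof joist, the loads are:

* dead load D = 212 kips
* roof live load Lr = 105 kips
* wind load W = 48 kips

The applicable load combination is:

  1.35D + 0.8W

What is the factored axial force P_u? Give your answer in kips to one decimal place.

324.6 kips

1.35(212) + 0.8(48) = 286.2 + 38.4 = 324.6
P_u = 324.6 kips.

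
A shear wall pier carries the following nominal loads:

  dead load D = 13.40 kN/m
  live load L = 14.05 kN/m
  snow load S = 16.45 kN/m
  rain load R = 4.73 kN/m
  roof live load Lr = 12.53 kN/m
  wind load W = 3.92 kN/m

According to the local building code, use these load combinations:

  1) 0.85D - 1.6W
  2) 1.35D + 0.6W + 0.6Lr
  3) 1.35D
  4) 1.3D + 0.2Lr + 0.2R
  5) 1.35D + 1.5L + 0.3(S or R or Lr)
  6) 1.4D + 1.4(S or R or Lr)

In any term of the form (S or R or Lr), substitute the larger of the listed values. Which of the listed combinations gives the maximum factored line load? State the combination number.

Combination 5

(S or R or Lr) → S = 16.45 kN/m.
1) 0.85(13.40) - 1.6(3.92) = 5.12
2) 1.35(13.40) + 0.6(3.92) + 0.6(12.53) = 27.96
3) 1.35(13.40) = 18.09
4) 1.3(13.40) + 0.2(12.53) + 0.2(4.73) = 20.87
5) 1.35(13.40) + 1.5(14.05) + 0.3(16.45) = 44.10
6) 1.4(13.40) + 1.4(16.45) = 41.79
The largest value is 44.10 kN/m from combination 5.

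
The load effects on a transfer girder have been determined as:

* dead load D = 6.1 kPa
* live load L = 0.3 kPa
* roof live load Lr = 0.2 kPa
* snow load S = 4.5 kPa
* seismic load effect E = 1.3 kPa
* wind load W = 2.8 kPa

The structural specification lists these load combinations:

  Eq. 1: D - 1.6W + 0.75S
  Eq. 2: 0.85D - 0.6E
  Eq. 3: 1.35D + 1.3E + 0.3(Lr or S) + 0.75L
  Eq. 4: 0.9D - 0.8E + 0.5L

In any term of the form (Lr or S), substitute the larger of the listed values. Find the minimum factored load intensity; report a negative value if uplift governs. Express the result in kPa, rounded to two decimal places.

(Lr or S) → S = 4.5 kPa.
Eq. 1: 1.0(6.1) - 1.6(2.8) + 0.75(4.5) = 5.00
Eq. 2: 0.85(6.1) - 0.6(1.3) = 4.41
Eq. 3: 1.35(6.1) + 1.3(1.3) + 0.3(4.5) + 0.75(0.3) = 11.50
Eq. 4: 0.9(6.1) - 0.8(1.3) + 0.5(0.3) = 4.60
Combination 2 gives the minimum: 4.41 kPa.

4.41 kPa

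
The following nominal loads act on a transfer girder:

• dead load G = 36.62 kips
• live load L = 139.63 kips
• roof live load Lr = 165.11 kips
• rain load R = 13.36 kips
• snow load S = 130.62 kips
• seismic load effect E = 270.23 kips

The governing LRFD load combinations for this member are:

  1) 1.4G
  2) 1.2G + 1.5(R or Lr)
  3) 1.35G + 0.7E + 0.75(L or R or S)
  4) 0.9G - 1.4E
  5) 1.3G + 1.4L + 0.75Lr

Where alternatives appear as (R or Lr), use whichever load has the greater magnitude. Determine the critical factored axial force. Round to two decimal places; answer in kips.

(R or Lr) → Lr = 165.11 kips; (L or R or S) → L = 139.63 kips.
1) 1.4(36.62) = 51.27
2) 1.2(36.62) + 1.5(165.11) = 43.94 + 247.67 = 291.61
3) 1.35(36.62) + 0.7(270.23) + 0.75(139.63) = 49.44 + 189.16 + 104.72 = 343.32
4) 0.9(36.62) - 1.4(270.23) = 32.96 - 378.32 = -345.36
5) 1.3(36.62) + 1.4(139.63) + 0.75(165.11) = 47.61 + 195.48 + 123.83 = 366.92
Maximum is from combination 5.

366.92 kips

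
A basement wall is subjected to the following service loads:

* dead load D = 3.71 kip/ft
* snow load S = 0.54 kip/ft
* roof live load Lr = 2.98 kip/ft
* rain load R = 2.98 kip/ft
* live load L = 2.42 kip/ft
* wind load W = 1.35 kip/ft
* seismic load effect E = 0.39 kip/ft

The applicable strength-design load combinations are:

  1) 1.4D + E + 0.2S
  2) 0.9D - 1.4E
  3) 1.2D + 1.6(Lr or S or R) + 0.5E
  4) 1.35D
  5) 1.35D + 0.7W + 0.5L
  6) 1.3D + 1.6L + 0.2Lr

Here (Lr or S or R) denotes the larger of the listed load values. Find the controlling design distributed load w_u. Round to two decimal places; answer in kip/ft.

(Lr or S or R) → Lr = 2.98 kip/ft.
1) 1.4(3.71) + 1.0(0.39) + 0.2(0.54) = 5.19 + 0.39 + 0.11 = 5.69
2) 0.9(3.71) - 1.4(0.39) = 3.34 - 0.55 = 2.79
3) 1.2(3.71) + 1.6(2.98) + 0.5(0.39) = 4.45 + 4.77 + 0.20 = 9.42
4) 1.35(3.71) = 5.01
5) 1.35(3.71) + 0.7(1.35) + 0.5(2.42) = 7.16
6) 1.3(3.71) + 1.6(2.42) + 0.2(2.98) = 4.82 + 3.87 + 0.60 = 9.29
The controlling combination is 3, giving 9.42 kip/ft.

9.42 kip/ft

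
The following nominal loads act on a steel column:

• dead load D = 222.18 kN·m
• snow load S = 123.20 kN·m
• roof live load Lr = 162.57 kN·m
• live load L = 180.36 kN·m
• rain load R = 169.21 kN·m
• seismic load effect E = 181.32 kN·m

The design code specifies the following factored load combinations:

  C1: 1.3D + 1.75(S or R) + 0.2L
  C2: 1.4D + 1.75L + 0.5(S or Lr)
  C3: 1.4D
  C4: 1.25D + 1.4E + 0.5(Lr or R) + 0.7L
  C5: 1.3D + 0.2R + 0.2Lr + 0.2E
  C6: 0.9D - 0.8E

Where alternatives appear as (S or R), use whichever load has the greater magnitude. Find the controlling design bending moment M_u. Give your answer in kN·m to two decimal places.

(S or R) → R = 169.21 kN·m; (S or Lr) → Lr = 162.57 kN·m; (Lr or R) → R = 169.21 kN·m.
C1: 1.3(222.18) + 1.75(169.21) + 0.2(180.36) = 288.83 + 296.12 + 36.07 = 621.02
C2: 1.4(222.18) + 1.75(180.36) + 0.5(162.57) = 311.05 + 315.63 + 81.29 = 707.97
C3: 1.4(222.18) = 311.05
C4: 1.25(222.18) + 1.4(181.32) + 0.5(169.21) + 0.7(180.36) = 742.43
C5: 1.3(222.18) + 0.2(169.21) + 0.2(162.57) + 0.2(181.32) = 391.45
C6: 0.9(222.18) - 0.8(181.32) = 54.91
Combination 4 governs: M_u = 742.43 kN·m.

742.43 kN·m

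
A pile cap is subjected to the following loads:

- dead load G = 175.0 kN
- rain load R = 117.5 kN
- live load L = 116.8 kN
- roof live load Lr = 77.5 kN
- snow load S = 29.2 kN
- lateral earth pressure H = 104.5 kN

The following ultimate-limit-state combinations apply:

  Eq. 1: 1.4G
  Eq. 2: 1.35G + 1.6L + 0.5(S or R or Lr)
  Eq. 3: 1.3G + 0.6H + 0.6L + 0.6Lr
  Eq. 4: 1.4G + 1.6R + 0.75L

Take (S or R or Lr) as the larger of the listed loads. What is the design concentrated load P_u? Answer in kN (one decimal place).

520.6 kN

(S or R or Lr) → R = 117.5 kN.
Eq. 1: 1.4(175.0) = 245.0
Eq. 2: 1.35(175.0) + 1.6(116.8) + 0.5(117.5) = 481.9
Eq. 3: 1.3(175.0) + 0.6(104.5) + 0.6(116.8) + 0.6(77.5) = 227.5 + 62.7 + 70.1 + 46.5 = 406.8
Eq. 4: 1.4(175.0) + 1.6(117.5) + 0.75(116.8) = 245.0 + 188.0 + 87.6 = 520.6
Combination 4 governs: P_u = 520.6 kN.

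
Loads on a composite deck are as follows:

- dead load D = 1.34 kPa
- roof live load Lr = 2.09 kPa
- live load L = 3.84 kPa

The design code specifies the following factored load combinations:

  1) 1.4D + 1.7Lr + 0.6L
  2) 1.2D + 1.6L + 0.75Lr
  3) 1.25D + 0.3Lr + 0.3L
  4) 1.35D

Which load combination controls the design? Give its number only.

1) 1.4(1.34) + 1.7(2.09) + 0.6(3.84) = 1.88 + 3.55 + 2.30 = 7.73
2) 1.2(1.34) + 1.6(3.84) + 0.75(2.09) = 1.61 + 6.14 + 1.57 = 9.32
3) 1.25(1.34) + 0.3(2.09) + 0.3(3.84) = 3.45
4) 1.35(1.34) = 1.81
The largest value is 9.32 kPa from combination 2.

Combination 2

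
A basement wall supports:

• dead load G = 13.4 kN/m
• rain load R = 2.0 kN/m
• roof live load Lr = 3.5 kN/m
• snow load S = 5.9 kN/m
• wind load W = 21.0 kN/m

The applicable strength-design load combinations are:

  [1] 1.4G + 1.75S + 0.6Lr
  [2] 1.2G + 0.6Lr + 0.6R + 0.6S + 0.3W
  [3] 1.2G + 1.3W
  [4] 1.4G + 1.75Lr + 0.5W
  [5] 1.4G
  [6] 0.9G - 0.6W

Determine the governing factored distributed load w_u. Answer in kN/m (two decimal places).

[1] 1.4(13.4) + 1.75(5.9) + 0.6(3.5) = 31.19
[2] 1.2(13.4) + 0.6(3.5) + 0.6(2.0) + 0.6(5.9) + 0.3(21.0) = 29.22
[3] 1.2(13.4) + 1.3(21.0) = 43.38
[4] 1.4(13.4) + 1.75(3.5) + 0.5(21.0) = 35.39
[5] 1.4(13.4) = 18.76
[6] 0.9(13.4) - 0.6(21.0) = -0.54
The controlling combination is 3, giving 43.38 kN/m.

43.38 kN/m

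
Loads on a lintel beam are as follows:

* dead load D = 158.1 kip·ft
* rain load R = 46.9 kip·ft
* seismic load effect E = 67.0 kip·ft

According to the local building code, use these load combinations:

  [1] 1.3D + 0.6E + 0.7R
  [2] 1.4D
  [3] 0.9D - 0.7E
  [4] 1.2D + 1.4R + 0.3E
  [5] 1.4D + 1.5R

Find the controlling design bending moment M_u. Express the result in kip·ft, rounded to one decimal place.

[1] 1.3(158.1) + 0.6(67.0) + 0.7(46.9) = 278.6
[2] 1.4(158.1) = 221.3
[3] 0.9(158.1) - 0.7(67.0) = 95.4
[4] 1.2(158.1) + 1.4(46.9) + 0.3(67.0) = 275.5
[5] 1.4(158.1) + 1.5(46.9) = 291.7
Combination 5 governs: M_u = 291.7 kip·ft.

291.7 kip·ft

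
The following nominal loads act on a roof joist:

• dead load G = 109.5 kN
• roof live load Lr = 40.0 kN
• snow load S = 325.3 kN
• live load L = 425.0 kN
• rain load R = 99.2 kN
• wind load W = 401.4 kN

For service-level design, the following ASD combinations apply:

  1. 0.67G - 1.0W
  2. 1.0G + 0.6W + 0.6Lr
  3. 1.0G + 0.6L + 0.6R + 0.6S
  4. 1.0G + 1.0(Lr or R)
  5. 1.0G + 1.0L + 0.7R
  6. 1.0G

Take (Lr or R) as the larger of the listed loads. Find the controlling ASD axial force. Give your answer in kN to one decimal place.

619.2 kN

(Lr or R) → R = 99.2 kN.
1. 0.67(109.5) - 1.0(401.4) = 73.4 - 401.4 = -328.0
2. 1.0(109.5) + 0.6(401.4) + 0.6(40.0) = 109.5 + 240.8 + 24.0 = 374.3
3. 1.0(109.5) + 0.6(425.0) + 0.6(99.2) + 0.6(325.3) = 109.5 + 255.0 + 59.5 + 195.2 = 619.2
4. 1.0(109.5) + 1.0(99.2) = 109.5 + 99.2 = 208.7
5. 1.0(109.5) + 1.0(425.0) + 0.7(99.2) = 109.5 + 425.0 + 69.4 = 603.9
6. 1.0(109.5) = 109.5
The controlling combination is 3, giving 619.2 kN.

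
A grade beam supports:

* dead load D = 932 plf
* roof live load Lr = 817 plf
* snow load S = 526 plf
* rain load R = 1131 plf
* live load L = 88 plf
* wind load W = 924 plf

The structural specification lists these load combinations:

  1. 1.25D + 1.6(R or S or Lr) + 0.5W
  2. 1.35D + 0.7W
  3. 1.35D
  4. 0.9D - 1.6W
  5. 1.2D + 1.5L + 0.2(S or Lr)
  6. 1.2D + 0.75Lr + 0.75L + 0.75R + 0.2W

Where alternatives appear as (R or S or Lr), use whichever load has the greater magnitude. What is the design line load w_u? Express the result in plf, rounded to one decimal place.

3436.6 plf

(R or S or Lr) → R = 1131 plf; (S or Lr) → Lr = 817 plf.
1. 1.25(932) + 1.6(1131) + 0.5(924) = 3436.6
2. 1.35(932) + 0.7(924) = 1905.0
3. 1.35(932) = 1258.2
4. 0.9(932) - 1.6(924) = -639.6
5. 1.2(932) + 1.5(88) + 0.2(817) = 1413.8
6. 1.2(932) + 0.75(817) + 0.75(88) + 0.75(1131) + 0.2(924) = 2830.2
The controlling combination is 1, giving 3436.6 plf.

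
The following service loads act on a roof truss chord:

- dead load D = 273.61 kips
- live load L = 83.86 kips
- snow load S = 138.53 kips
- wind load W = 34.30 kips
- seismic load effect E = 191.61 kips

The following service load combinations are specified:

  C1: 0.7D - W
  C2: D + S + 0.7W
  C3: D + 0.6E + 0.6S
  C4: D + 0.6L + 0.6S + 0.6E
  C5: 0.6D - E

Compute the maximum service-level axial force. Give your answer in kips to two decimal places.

C1: 0.7(273.61) - 1.0(34.30) = 191.53 - 34.30 = 157.23
C2: 1.0(273.61) + 1.0(138.53) + 0.7(34.30) = 273.61 + 138.53 + 24.01 = 436.15
C3: 1.0(273.61) + 0.6(191.61) + 0.6(138.53) = 471.69
C4: 1.0(273.61) + 0.6(83.86) + 0.6(138.53) + 0.6(191.61) = 522.01
C5: 0.6(273.61) - 1.0(191.61) = 164.17 - 191.61 = -27.44
Combination 4 governs: P = 522.01 kips.

522.01 kips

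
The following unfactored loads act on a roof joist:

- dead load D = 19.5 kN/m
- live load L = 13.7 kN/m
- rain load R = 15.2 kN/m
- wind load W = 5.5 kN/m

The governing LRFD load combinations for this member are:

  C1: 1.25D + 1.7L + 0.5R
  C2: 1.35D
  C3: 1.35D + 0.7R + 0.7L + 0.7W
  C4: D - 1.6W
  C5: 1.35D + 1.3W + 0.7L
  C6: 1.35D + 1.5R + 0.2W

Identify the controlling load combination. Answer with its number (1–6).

C1: 1.25(19.5) + 1.7(13.7) + 0.5(15.2) = 24.38 + 23.29 + 7.60 = 55.27
C2: 1.35(19.5) = 26.33
C3: 1.35(19.5) + 0.7(15.2) + 0.7(13.7) + 0.7(5.5) = 26.33 + 10.64 + 9.59 + 3.85 = 50.41
C4: 1.0(19.5) - 1.6(5.5) = 19.50 - 8.80 = 10.70
C5: 1.35(19.5) + 1.3(5.5) + 0.7(13.7) = 26.33 + 7.15 + 9.59 = 43.07
C6: 1.35(19.5) + 1.5(15.2) + 0.2(5.5) = 26.33 + 22.80 + 1.10 = 50.23
The largest value is 55.27 kN/m from combination 1.

Combination 1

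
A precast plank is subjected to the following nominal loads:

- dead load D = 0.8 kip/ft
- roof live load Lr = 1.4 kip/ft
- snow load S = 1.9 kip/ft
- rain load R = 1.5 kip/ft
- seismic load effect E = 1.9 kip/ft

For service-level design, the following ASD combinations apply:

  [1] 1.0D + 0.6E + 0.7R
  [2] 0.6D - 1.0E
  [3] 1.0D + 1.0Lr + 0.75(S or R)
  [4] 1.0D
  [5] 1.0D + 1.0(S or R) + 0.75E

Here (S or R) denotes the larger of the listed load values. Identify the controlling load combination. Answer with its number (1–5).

Combination 5

(S or R) → S = 1.9 kip/ft.
[1] 1.0(0.8) + 0.6(1.9) + 0.7(1.5) = 0.8 + 1.1 + 1.1 = 3.0
[2] 0.6(0.8) - 1.0(1.9) = 0.5 - 1.9 = -1.4
[3] 1.0(0.8) + 1.0(1.4) + 0.75(1.9) = 0.8 + 1.4 + 1.4 = 3.6
[4] 1.0(0.8) = 0.8
[5] 1.0(0.8) + 1.0(1.9) + 0.75(1.9) = 0.8 + 1.9 + 1.4 = 4.1
The largest value is 4.1 kip/ft from combination 5.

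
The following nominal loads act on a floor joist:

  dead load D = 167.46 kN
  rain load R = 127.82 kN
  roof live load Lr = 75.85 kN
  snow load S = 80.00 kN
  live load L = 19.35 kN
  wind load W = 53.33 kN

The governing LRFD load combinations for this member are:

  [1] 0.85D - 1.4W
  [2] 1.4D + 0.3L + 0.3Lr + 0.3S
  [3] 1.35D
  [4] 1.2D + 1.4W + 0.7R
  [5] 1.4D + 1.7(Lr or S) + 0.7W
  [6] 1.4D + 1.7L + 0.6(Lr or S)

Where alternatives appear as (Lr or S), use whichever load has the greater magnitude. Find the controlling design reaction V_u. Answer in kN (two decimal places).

407.78 kN

(Lr or S) → S = 80.00 kN.
[1] 0.85(167.46) - 1.4(53.33) = 67.68
[2] 1.4(167.46) + 0.3(19.35) + 0.3(75.85) + 0.3(80.00) = 287.00
[3] 1.35(167.46) = 226.07
[4] 1.2(167.46) + 1.4(53.33) + 0.7(127.82) = 365.09
[5] 1.4(167.46) + 1.7(80.00) + 0.7(53.33) = 407.78
[6] 1.4(167.46) + 1.7(19.35) + 0.6(80.00) = 315.34
The controlling combination is 5, giving 407.78 kN.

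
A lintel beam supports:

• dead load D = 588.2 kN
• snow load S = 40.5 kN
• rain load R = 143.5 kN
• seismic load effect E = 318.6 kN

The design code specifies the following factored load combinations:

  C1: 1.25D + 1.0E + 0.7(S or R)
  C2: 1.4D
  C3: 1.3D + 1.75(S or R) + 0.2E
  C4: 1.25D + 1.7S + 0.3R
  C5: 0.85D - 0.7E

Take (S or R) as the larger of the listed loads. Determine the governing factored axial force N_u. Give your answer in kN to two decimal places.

1154.30 kN

(S or R) → R = 143.5 kN.
C1: 1.25(588.2) + 1.0(318.6) + 0.7(143.5) = 1154.30
C2: 1.4(588.2) = 823.48
C3: 1.3(588.2) + 1.75(143.5) + 0.2(318.6) = 1079.51
C4: 1.25(588.2) + 1.7(40.5) + 0.3(143.5) = 847.15
C5: 0.85(588.2) - 0.7(318.6) = 276.95
Combination 1 governs: N_u = 1154.30 kN.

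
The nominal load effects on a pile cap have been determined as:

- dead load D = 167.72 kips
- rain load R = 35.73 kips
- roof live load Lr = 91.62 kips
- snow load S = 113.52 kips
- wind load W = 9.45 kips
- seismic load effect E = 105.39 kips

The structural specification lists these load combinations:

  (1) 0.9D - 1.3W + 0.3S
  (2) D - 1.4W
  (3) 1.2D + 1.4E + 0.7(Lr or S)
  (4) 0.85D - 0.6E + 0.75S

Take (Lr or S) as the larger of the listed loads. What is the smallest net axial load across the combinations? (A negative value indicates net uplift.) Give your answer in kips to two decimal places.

(Lr or S) → S = 113.52 kips.
(1) 0.9(167.72) - 1.3(9.45) + 0.3(113.52) = 150.95 - 12.29 + 34.06 = 172.72
(2) 1.0(167.72) - 1.4(9.45) = 167.72 - 13.23 = 154.49
(3) 1.2(167.72) + 1.4(105.39) + 0.7(113.52) = 201.26 + 147.55 + 79.46 = 428.27
(4) 0.85(167.72) - 0.6(105.39) + 0.75(113.52) = 142.56 - 63.23 + 85.14 = 164.47
Combination 2 gives the minimum: 154.49 kips.

154.49 kips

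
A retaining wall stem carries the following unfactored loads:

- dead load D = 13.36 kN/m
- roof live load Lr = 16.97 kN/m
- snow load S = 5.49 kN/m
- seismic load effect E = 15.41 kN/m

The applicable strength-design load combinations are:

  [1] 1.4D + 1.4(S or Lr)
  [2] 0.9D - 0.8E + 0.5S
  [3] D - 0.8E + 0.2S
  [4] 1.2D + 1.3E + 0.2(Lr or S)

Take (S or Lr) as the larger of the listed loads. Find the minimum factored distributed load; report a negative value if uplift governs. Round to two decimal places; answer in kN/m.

2.13 kN/m

(S or Lr) → Lr = 16.97 kN/m; (Lr or S) → Lr = 16.97 kN/m.
[1] 1.4(13.36) + 1.4(16.97) = 18.70 + 23.76 = 42.46
[2] 0.9(13.36) - 0.8(15.41) + 0.5(5.49) = 12.02 - 12.33 + 2.75 = 2.44
[3] 1.0(13.36) - 0.8(15.41) + 0.2(5.49) = 13.36 - 12.33 + 1.10 = 2.13
[4] 1.2(13.36) + 1.3(15.41) + 0.2(16.97) = 39.46
Combination 3 gives the minimum: 2.13 kN/m.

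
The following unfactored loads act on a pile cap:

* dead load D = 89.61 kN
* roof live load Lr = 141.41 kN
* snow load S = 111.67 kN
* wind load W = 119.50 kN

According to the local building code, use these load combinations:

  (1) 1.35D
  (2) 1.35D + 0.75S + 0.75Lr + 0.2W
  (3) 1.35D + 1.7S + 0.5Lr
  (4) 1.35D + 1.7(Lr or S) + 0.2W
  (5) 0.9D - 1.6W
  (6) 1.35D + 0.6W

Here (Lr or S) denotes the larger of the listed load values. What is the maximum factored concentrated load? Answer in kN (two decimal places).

385.27 kN

(Lr or S) → Lr = 141.41 kN.
(1) 1.35(89.61) = 120.97
(2) 1.35(89.61) + 0.75(111.67) + 0.75(141.41) + 0.2(119.50) = 120.97 + 83.75 + 106.06 + 23.90 = 334.68
(3) 1.35(89.61) + 1.7(111.67) + 0.5(141.41) = 120.97 + 189.84 + 70.71 = 381.52
(4) 1.35(89.61) + 1.7(141.41) + 0.2(119.50) = 120.97 + 240.40 + 23.90 = 385.27
(5) 0.9(89.61) - 1.6(119.50) = 80.65 - 191.20 = -110.55
(6) 1.35(89.61) + 0.6(119.50) = 120.97 + 71.70 = 192.67
The controlling combination is 4, giving 385.27 kN.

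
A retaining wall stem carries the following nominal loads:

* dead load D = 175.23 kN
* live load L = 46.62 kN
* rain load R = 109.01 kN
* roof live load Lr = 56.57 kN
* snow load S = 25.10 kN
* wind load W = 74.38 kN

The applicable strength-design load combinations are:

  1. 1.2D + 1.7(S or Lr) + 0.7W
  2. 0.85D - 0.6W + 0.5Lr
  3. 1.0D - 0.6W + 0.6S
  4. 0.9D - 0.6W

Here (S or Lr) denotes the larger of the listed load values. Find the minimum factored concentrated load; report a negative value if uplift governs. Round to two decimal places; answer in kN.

113.08 kN

(S or Lr) → Lr = 56.57 kN.
1. 1.2(175.23) + 1.7(56.57) + 0.7(74.38) = 358.51
2. 0.85(175.23) - 0.6(74.38) + 0.5(56.57) = 132.60
3. 1.0(175.23) - 0.6(74.38) + 0.6(25.10) = 145.66
4. 0.9(175.23) - 0.6(74.38) = 113.08
Combination 4 gives the minimum: 113.08 kN.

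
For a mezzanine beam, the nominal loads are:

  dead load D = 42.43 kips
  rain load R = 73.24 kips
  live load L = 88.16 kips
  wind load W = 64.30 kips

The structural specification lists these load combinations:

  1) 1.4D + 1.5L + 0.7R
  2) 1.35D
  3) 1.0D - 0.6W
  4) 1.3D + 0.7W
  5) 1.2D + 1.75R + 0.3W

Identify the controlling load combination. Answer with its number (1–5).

1) 1.4(42.43) + 1.5(88.16) + 0.7(73.24) = 59.40 + 132.24 + 51.27 = 242.91
2) 1.35(42.43) = 57.28
3) 1.0(42.43) - 0.6(64.30) = 42.43 - 38.58 = 3.85
4) 1.3(42.43) + 0.7(64.30) = 55.16 + 45.01 = 100.17
5) 1.2(42.43) + 1.75(73.24) + 0.3(64.30) = 50.92 + 128.17 + 19.29 = 198.38
The largest value is 242.91 kips from combination 1.

Combination 1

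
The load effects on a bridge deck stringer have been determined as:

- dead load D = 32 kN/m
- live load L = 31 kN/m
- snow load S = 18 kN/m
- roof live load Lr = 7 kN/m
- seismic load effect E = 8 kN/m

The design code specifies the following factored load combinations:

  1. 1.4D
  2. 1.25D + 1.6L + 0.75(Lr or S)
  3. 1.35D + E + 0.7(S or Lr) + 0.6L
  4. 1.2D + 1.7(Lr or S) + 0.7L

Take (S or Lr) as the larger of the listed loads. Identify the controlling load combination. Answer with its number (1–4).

(Lr or S) → S = 18 kN/m; (S or Lr) → S = 18 kN/m.
1. 1.4(32) = 44.8
2. 1.25(32) + 1.6(31) + 0.75(18) = 40.0 + 49.6 + 13.5 = 103.1
3. 1.35(32) + 1.0(8) + 0.7(18) + 0.6(31) = 43.2 + 8.0 + 12.6 + 18.6 = 82.4
4. 1.2(32) + 1.7(18) + 0.7(31) = 38.4 + 30.6 + 21.7 = 90.7
The largest value is 103.1 kN/m from combination 2.

Combination 2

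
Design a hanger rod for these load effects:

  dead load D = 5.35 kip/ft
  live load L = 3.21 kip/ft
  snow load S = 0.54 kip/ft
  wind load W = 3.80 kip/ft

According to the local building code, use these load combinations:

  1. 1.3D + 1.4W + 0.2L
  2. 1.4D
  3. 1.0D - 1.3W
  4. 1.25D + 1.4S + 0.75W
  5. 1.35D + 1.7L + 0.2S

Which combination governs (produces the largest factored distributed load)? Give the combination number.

1. 1.3(5.35) + 1.4(3.80) + 0.2(3.21) = 6.96 + 5.32 + 0.64 = 12.92
2. 1.4(5.35) = 7.49
3. 1.0(5.35) - 1.3(3.80) = 5.35 - 4.94 = 0.41
4. 1.25(5.35) + 1.4(0.54) + 0.75(3.80) = 10.29
5. 1.35(5.35) + 1.7(3.21) + 0.2(0.54) = 7.22 + 5.46 + 0.11 = 12.79
The largest value is 12.92 kip/ft from combination 1.

Combination 1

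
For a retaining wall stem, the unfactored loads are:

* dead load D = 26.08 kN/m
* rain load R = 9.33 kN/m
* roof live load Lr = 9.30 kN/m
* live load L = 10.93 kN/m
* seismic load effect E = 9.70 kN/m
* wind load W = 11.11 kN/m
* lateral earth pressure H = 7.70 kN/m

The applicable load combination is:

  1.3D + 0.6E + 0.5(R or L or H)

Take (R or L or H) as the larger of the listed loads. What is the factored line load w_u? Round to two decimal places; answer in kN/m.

45.19 kN/m

(R or L or H) → L = 10.93 kN/m.
1.3(26.08) + 0.6(9.70) + 0.5(10.93) = 33.90 + 5.82 + 5.47 = 45.19
w_u = 45.19 kN/m.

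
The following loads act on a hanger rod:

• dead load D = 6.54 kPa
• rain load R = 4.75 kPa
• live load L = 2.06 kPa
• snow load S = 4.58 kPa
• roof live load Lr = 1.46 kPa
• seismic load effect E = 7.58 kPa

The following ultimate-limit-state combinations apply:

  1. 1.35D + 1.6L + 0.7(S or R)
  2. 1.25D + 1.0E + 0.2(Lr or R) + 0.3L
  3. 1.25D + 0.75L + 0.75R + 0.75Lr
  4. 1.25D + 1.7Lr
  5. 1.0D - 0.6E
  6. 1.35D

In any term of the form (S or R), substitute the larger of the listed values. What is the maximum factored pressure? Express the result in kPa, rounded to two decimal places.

(S or R) → R = 4.75 kPa; (Lr or R) → R = 4.75 kPa.
1. 1.35(6.54) + 1.6(2.06) + 0.7(4.75) = 15.45
2. 1.25(6.54) + 1.0(7.58) + 0.2(4.75) + 0.3(2.06) = 17.32
3. 1.25(6.54) + 0.75(2.06) + 0.75(4.75) + 0.75(1.46) = 14.38
4. 1.25(6.54) + 1.7(1.46) = 8.18 + 2.48 = 10.66
5. 1.0(6.54) - 0.6(7.58) = 6.54 - 4.55 = 1.99
6. 1.35(6.54) = 8.83
Maximum is from combination 2.

17.32 kPa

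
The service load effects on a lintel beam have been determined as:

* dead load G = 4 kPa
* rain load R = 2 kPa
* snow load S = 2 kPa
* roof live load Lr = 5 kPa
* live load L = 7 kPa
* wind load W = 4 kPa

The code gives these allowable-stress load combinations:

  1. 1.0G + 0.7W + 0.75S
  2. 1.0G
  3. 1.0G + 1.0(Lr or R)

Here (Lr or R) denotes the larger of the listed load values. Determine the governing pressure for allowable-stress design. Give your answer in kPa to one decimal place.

9.0 kPa

(Lr or R) → Lr = 5 kPa.
1. 1.0(4) + 0.7(4) + 0.75(2) = 8.3
2. 1.0(4) = 4.0
3. 1.0(4) + 1.0(5) = 9.0
Maximum is from combination 3.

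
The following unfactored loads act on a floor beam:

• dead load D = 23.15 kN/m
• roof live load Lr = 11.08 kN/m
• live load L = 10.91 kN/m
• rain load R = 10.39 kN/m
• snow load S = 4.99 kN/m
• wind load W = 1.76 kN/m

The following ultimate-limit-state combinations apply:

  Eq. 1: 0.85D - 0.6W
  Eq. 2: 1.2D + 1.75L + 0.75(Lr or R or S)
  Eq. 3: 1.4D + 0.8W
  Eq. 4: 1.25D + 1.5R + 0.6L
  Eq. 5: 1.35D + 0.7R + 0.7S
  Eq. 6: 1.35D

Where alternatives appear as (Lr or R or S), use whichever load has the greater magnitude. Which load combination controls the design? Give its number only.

Combination 2

(Lr or R or S) → Lr = 11.08 kN/m.
Eq. 1: 0.85(23.15) - 0.6(1.76) = 19.68 - 1.06 = 18.62
Eq. 2: 1.2(23.15) + 1.75(10.91) + 0.75(11.08) = 27.78 + 19.09 + 8.31 = 55.18
Eq. 3: 1.4(23.15) + 0.8(1.76) = 32.41 + 1.41 = 33.82
Eq. 4: 1.25(23.15) + 1.5(10.39) + 0.6(10.91) = 51.07
Eq. 5: 1.35(23.15) + 0.7(10.39) + 0.7(4.99) = 42.02
Eq. 6: 1.35(23.15) = 31.25
The largest value is 55.18 kN/m from combination 2.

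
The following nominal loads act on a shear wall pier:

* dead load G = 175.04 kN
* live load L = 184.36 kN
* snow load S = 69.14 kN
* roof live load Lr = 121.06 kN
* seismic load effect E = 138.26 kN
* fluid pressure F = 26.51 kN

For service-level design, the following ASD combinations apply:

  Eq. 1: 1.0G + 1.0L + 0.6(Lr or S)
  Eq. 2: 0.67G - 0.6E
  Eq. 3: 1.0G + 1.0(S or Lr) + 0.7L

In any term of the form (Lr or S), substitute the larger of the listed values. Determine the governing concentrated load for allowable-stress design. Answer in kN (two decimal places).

(Lr or S) → Lr = 121.06 kN; (S or Lr) → Lr = 121.06 kN.
Eq. 1: 1.0(175.04) + 1.0(184.36) + 0.6(121.06) = 175.04 + 184.36 + 72.64 = 432.04
Eq. 2: 0.67(175.04) - 0.6(138.26) = 117.28 - 82.96 = 34.32
Eq. 3: 1.0(175.04) + 1.0(121.06) + 0.7(184.36) = 175.04 + 121.06 + 129.05 = 425.15
The controlling combination is 1, giving 432.04 kN.

432.04 kN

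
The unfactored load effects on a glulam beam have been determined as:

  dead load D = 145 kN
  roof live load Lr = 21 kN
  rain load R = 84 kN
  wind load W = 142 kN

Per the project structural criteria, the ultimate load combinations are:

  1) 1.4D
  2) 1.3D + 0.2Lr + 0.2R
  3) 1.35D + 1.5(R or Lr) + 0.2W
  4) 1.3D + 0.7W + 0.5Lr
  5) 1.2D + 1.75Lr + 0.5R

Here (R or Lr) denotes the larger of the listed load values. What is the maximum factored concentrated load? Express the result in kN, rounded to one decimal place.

350.2 kN

(R or Lr) → R = 84 kN.
1) 1.4(145) = 203.0
2) 1.3(145) + 0.2(21) + 0.2(84) = 188.5 + 4.2 + 16.8 = 209.5
3) 1.35(145) + 1.5(84) + 0.2(142) = 195.8 + 126.0 + 28.4 = 350.2
4) 1.3(145) + 0.7(142) + 0.5(21) = 188.5 + 99.4 + 10.5 = 298.4
5) 1.2(145) + 1.75(21) + 0.5(84) = 174.0 + 36.8 + 42.0 = 252.8
The controlling combination is 3, giving 350.2 kN.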